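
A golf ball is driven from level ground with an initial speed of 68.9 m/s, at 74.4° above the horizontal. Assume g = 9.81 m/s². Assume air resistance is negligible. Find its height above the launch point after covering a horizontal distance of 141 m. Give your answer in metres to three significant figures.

Resolve: vₓ = 68.90 cos 74.4° = 18.53 m/s and v_y0 = 68.90 sin 74.4° = 66.36 m/s.
Time to reach x = 141 m: t = x/vₓ = 141/18.53 = 7.610 s.
Height: y = v_y0 t − ½ g t² = 66.36 × 7.610 − 4.905 × 7.610² = 505.0 − 284.0 = 221.0 m.

221 m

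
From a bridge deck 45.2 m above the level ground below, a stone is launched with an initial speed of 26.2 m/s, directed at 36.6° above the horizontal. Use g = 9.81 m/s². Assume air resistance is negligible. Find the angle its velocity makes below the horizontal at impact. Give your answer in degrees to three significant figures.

58.0°

Components: vₓ = 26.20 cos 36.6° = 21.03 m/s, v_y0 = 26.20 sin 36.6° = 15.62 m/s.
The projectile lands when y = 45.2 + (15.62) t − ½·9.81·t² = 0. Positive root: t = (15.62 + √(15.62² + 2·9.81·45.2)) / 9.81 = (15.62 + 33.63) / 9.81 = 5.020 s.
At impact: v_y = v_y0 − g t = −33.63 m/s; vₓ = 21.03 m/s.
Angle below horizontal: arctan(|v_y|/vₓ) = arctan(33.63/21.03) = 57.97°.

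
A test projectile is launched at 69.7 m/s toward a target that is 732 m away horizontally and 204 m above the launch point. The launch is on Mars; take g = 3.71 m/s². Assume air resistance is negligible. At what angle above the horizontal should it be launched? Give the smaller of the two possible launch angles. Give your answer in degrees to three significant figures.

Trajectory: y = x tanθ − g x² (1 + tan²θ)/(2v₀²). With x = 732, y = 204, v₀ = 69.7, g = 3.71:
204.6 tan²θ − 732 tanθ + (408.6) = 0.
tanθ = [732 ± √(732² − 4 × 204.6 × (408.6))] / (2 × 204.6) = (732 ± 448.8) / 409.2, giving tanθ = 0.6921 or 2.886.
θ = 34.69° or 70.89°; the smaller is 34.69°.

34.7°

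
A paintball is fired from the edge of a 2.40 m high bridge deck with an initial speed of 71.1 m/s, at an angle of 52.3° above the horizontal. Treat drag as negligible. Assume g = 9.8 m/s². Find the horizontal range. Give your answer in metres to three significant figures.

Components: vₓ = 71.10 cos 52.3° = 43.48 m/s, v_y0 = 71.10 sin 52.3° = 56.26 m/s.
With up positive and y = 0 at the ground: y(t) = 2.40 + (56.26) t − 4.900 t². Setting y = 0 and taking the positive root: t = [56.26 + √(56.26² + 2·9.80·2.40)] / 9.80 = (56.26 + 56.67) / 9.80 = 11.52 s.
Horizontal distance: R = vₓ t = 43.48 × 11.52 = 501.0 m.

501 m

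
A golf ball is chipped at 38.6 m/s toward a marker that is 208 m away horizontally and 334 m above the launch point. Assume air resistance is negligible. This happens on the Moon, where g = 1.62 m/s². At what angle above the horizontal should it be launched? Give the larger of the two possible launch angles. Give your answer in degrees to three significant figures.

81.3°

Trajectory: y = x tanθ − g x² (1 + tan²θ)/(2v₀²). With x = 208, y = 334, v₀ = 38.6, g = 1.62:
23.52 tan²θ − 208 tanθ + (357.5) = 0.
tanθ = [208 ± √(208² − 4 × 23.52 × (357.5))] / (2 × 23.52) = (208 ± 98.13) / 47.04, giving tanθ = 2.336 or 6.508.
θ = 66.82° or 81.26°; the larger is 81.26°.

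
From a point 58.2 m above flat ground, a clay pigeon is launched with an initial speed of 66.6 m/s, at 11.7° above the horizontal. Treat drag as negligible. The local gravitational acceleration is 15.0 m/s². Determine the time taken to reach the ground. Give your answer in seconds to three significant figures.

vₓ = 66.60 cos 11.7° = 65.22 m/s; v_y0 = 66.60 sin 11.7° = 13.51 m/s.
Vertical motion (up positive, ground at y = 0): 7.500 t² − (13.51) t − 58.2 = 0, so t = (13.51 + √(13.51² + 2·15.0·58.2)) / 15.0 = (13.51 + 43.91) / 15.0 = 3.828 s.

3.83 s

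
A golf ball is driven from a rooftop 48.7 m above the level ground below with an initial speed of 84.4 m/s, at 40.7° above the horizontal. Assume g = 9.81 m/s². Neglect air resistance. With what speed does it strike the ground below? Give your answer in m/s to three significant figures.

vₓ = 84.40 cos 40.7° = 63.99 m/s; v_y0 = 84.40 sin 40.7° = 55.04 m/s.
With up positive and y = 0 at the ground: y(t) = 48.7 + (55.04) t − 4.905 t². Setting y = 0 and taking the positive root: t = [55.04 + √(55.04² + 2·9.81·48.7)] / 9.81 = (55.04 + 63.12) / 9.81 = 12.04 s.
Vertical velocity at impact: v_y = v_y0 − g t = 55.04 − 9.81 × 12.04 = −63.12 m/s.
Speed: |v| = √(vₓ² + v_y²) = √(63.99² + 63.12²) = 89.88 m/s.

89.9 m/s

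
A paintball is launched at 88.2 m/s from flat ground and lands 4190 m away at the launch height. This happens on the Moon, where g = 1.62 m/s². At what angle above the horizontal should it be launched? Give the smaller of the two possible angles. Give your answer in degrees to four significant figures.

Level-ground range R = v₀² sin(2θ)/g ⇒ sin(2θ) = gR/v₀² = 1.62 × 4190 / 88.2² = 0.8726.
2θ = 60.76° or 180° − 60.76° = 119.2°, so θ = 30.38° or 59.62°.
The smaller angle is 30.38°.

30.38°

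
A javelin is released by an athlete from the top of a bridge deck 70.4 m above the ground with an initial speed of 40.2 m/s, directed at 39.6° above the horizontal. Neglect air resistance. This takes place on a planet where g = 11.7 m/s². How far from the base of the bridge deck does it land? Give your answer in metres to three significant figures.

195 m

Resolve: vₓ = 40.20 cos 39.6° = 30.97 m/s and v_y0 = 40.20 sin 39.6° = 25.62 m/s.
The projectile lands when y = 70.4 + (25.62) t − ½·11.7·t² = 0. Positive root: t = (25.62 + √(25.62² + 2·11.7·70.4)) / 11.7 = (25.62 + 48.00) / 11.7 = 6.293 s.
Horizontal distance: R = vₓ t = 30.97 × 6.293 = 194.9 m.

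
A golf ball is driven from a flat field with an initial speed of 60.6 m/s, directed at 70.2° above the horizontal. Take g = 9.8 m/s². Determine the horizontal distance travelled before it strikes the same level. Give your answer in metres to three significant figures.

239 m

vₓ = 60.60 cos 70.2° = 20.53 m/s; v_y0 = 60.60 sin 70.2° = 57.02 m/s.
Time aloft: T = 2 v_y0 / g = 2 × 57.02 / 9.80 = 11.64 s.
Range: R = vₓ T = 20.53 × 11.64 = 238.9 m.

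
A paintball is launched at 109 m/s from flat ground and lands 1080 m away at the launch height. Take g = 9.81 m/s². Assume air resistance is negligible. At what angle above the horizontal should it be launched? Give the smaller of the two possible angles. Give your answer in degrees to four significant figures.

Level-ground range R = v₀² sin(2θ)/g ⇒ sin(2θ) = gR/v₀² = 9.81 × 1080 / 109² = 0.8917.
2θ = 63.09° or 180° − 63.09° = 116.9°, so θ = 31.55° or 58.45°.
The smaller angle is 31.55°.

31.55°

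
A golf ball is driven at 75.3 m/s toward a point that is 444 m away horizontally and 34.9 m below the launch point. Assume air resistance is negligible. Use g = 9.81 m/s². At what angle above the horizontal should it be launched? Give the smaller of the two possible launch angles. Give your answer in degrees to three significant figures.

19.5°

Trajectory: y = x tanθ − g x² (1 + tan²θ)/(2v₀²). With x = 444, y = −34.9, v₀ = 75.3, g = 9.81:
170.5 tan²θ − 444 tanθ + (135.6) = 0.
tanθ = [444 ± √(444² − 4 × 170.5 × (135.6))] / (2 × 170.5) = (444 ± 323.4) / 341.1, giving tanθ = 0.3535 or 2.250.
θ = 19.47° or 66.04°; the smaller is 19.47°.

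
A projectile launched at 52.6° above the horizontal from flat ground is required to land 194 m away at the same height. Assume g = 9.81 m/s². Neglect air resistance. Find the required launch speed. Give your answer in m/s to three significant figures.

44.4 m/s

From R = (v₀² / g) sin 2θ: v₀ = √(gR / sin 2θ).
v₀ = √(9.81 × 194 / sin 105.2°) = √(1903 / 0.9650) = √1972.1 = 44.41 m/s.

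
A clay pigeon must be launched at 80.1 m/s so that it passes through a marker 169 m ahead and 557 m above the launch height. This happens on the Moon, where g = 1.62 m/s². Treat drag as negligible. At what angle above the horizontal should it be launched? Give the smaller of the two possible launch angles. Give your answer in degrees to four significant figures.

Trajectory: y = x tanθ − g x² (1 + tan²θ)/(2v₀²). With x = 169, y = 557, v₀ = 80.1, g = 1.62:
3.606 tan²θ − 169 tanθ + (560.6) = 0.
tanθ = [169 ± √(169² − 4 × 3.606 × (560.6))] / (2 × 3.606) = (169 ± 143.1) / 7.211, giving tanθ = 3.593 or 43.28.
θ = 74.45° or 88.68°; the smaller is 74.45°.

74.45°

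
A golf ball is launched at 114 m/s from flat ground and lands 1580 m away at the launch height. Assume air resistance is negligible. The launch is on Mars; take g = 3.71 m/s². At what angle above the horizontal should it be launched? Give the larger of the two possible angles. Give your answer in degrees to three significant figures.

76.6°

R = v₀² sin 2θ / g gives sin 2θ = gR/v₀² = 3.71·1580/114² = 0.4510.
2θ = 26.81° or 180° − 26.81° = 153.2°, so θ = 13.41° or 76.59°.
The larger angle is 76.59°.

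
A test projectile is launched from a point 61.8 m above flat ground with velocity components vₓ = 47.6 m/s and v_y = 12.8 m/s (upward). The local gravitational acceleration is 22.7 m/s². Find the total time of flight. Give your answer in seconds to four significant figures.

Vertical motion (up positive, ground at y = 0): 11.35 t² − (12.80) t − 61.8 = 0, so t = (12.80 + √(12.80² + 2·22.7·61.8)) / 22.7 = (12.80 + 54.49) / 22.7 = 2.964 s.

2.964 s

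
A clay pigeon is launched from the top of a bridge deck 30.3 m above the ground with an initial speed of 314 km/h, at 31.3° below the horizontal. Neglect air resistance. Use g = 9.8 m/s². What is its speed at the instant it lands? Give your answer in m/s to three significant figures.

Convert: 314 km/h = 314/3.6 = 87.22 m/s.
Resolve: vₓ = 87.22 cos 31.3° = 74.53 m/s and v_y0 = −45.31 m/s (downward).
Vertical motion (up positive, ground at y = 0): 4.900 t² − (−45.31) t − 30.3 = 0, so t = (−45.31 + √(45.31² + 2·9.80·30.3)) / 9.80 = (−45.31 + 51.45) / 9.80 = 0.6263 s.
Vertical velocity at impact: v_y = v_y0 − g t = −45.31 − 9.80 × 0.6263 = −51.45 m/s.
Speed: |v| = √(vₓ² + v_y²) = √(74.53² + 51.45²) = 90.56 m/s.

90.6 m/s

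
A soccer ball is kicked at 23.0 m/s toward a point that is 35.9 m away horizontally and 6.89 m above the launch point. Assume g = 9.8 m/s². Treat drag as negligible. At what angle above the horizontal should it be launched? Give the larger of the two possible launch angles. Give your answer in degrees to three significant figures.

66.8°

Trajectory: y = x tanθ − g x² (1 + tan²θ)/(2v₀²). With x = 35.9, y = 6.89, v₀ = 23.0, g = 9.80:
11.94 tan²θ − 35.9 tanθ + (18.83) = 0.
tanθ = [35.9 ± √(35.9² − 4 × 11.94 × (18.83))] / (2 × 11.94) = (35.9 ± 19.74) / 23.88, giving tanθ = 0.6768 or 2.330.
θ = 34.09° or 66.78°; the larger is 66.78°.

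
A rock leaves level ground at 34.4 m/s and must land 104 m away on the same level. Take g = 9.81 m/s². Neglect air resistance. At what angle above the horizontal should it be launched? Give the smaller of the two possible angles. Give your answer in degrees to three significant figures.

R = v₀² sin 2θ / g gives sin 2θ = gR/v₀² = 9.81·104/34.4² = 0.8622.
2θ = 59.56° or 180° − 59.56° = 120.4°, so θ = 29.78° or 60.22°.
The smaller angle is 29.78°.

29.8°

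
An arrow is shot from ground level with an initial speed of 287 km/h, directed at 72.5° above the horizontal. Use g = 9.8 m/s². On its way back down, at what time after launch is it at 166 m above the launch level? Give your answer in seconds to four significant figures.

Convert: 287 km/h = 287/3.6 = 79.72 m/s.
Components: vₓ = 79.72 cos 72.5° = 23.97 m/s, v_y0 = 79.72 sin 72.5° = 76.03 m/s.
Height y(t) = 76.03 t − 4.900 t² = 166 gives 4.900 t² − 76.03 t + 166 = 0.
t = [76.03 ± √(76.03² − 2·9.80·166)] / 9.80 = (76.03 ± 50.27) / 9.80, so t = 2.629 s or t = 12.89 s.
The descending-branch root is 12.89 s.

12.89 s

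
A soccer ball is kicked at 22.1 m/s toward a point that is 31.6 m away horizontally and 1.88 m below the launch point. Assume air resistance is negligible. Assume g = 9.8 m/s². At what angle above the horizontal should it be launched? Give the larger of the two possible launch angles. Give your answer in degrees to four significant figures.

70.80°

Trajectory: y = x tanθ − g x² (1 + tan²θ)/(2v₀²). With x = 31.6, y = −1.88, v₀ = 22.1, g = 9.80:
10.02 tan²θ − 31.6 tanθ + (8.138) = 0.
tanθ = [31.6 ± √(31.6² − 4 × 10.02 × (8.138))] / (2 × 10.02) = (31.6 ± 25.93) / 20.04, giving tanθ = 0.2829 or 2.871.
θ = 15.80° or 70.80°; the larger is 70.80°.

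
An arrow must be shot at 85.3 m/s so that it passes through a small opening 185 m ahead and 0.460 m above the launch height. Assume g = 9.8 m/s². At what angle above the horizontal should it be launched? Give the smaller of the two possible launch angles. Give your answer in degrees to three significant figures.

Trajectory: y = x tanθ − g x² (1 + tan²θ)/(2v₀²). With x = 185, y = 0.460, v₀ = 85.3, g = 9.80:
23.05 tan²θ − 185 tanθ + (23.51) = 0.
tanθ = [185 ± √(185² − 4 × 23.05 × (23.51))] / (2 × 23.05) = (185 ± 179.0) / 46.10, giving tanθ = 0.1292 or 7.897.
θ = 7.359° or 82.78°; the smaller is 7.359°.

7.36°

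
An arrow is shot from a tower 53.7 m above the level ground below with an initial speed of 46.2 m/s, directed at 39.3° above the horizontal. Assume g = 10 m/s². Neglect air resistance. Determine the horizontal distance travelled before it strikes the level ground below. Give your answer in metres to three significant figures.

Components: vₓ = 46.20 cos 39.3° = 35.75 m/s, v_y0 = 46.20 sin 39.3° = 29.26 m/s.
The projectile lands when y = 53.7 + (29.26) t − ½·10.0·t² = 0. Positive root: t = (29.26 + √(29.26² + 2·10.0·53.7)) / 10.0 = (29.26 + 43.93) / 10.0 = 7.320 s.
Horizontal distance: R = vₓ t = 35.75 × 7.320 = 261.7 m.

262 m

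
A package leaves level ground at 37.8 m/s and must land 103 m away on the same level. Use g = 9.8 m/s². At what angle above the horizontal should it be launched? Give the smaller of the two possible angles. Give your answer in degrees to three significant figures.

22.5°

Level-ground range R = v₀² sin(2θ)/g ⇒ sin(2θ) = gR/v₀² = 9.80 × 103 / 37.8² = 0.7064.
2θ = 44.95° or 180° − 44.95° = 135.1°, so θ = 22.47° or 67.53°.
The smaller angle is 22.47°.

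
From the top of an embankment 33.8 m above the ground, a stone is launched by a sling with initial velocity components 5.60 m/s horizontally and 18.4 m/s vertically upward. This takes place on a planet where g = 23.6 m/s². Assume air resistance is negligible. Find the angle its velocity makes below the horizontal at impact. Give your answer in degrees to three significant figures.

The projectile lands when y = 33.8 + (18.40) t − ½·23.6·t² = 0. Positive root: t = (18.40 + √(18.40² + 2·23.6·33.8)) / 23.6 = (18.40 + 43.98) / 23.6 = 2.643 s.
At impact: v_y = v_y0 − g t = −43.98 m/s; vₓ = 5.600 m/s.
Angle below horizontal: arctan(|v_y|/vₓ) = arctan(43.98/5.600) = 82.74°.

82.7°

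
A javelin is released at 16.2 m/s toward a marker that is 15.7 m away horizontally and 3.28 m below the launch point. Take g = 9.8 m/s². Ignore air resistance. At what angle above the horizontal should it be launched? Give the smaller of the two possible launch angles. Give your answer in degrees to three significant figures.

Trajectory: y = x tanθ − g x² (1 + tan²θ)/(2v₀²). With x = 15.7, y = −3.28, v₀ = 16.2, g = 9.80:
4.602 tan²θ − 15.7 tanθ + (1.322) = 0.
tanθ = [15.7 ± √(15.7² − 4 × 4.602 × (1.322))] / (2 × 4.602) = (15.7 ± 14.90) / 9.204, giving tanθ = 0.08640 or 3.325.
θ = 4.938° or 73.26°; the smaller is 4.938°.

4.94°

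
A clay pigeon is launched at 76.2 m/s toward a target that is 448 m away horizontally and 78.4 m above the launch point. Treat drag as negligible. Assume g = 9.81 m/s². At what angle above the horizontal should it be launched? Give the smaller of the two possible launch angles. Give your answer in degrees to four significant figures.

Trajectory: y = x tanθ − g x² (1 + tan²θ)/(2v₀²). With x = 448, y = 78.4, v₀ = 76.2, g = 9.81:
169.5 tan²θ − 448 tanθ + (247.9) = 0.
tanθ = [448 ± √(448² − 4 × 169.5 × (247.9))] / (2 × 169.5) = (448 ± 180.4) / 339.1, giving tanθ = 0.7891 or 1.853.
θ = 38.28° or 61.65°; the smaller is 38.28°.

38.28°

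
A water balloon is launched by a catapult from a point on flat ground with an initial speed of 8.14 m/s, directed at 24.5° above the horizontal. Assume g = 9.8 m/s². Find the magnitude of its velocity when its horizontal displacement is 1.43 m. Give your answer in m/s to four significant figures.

7.554 m/s

Horizontal component vₓ = 8.140 cos 24.5° = 7.407 m/s; vertical v_y0 = 8.140 sin 24.5° = 3.376 m/s.
Time to reach x = 1.43 m: t = x/vₓ = 1.43/7.407 = 0.1931 s.
Vertical velocity there: v_y = v_y0 − g t = 3.376 − 9.80 × 0.1931 = 1.484 m/s.
Speed: √(vₓ² + v_y²) = √(7.407² + 1.484²) = 7.554 m/s.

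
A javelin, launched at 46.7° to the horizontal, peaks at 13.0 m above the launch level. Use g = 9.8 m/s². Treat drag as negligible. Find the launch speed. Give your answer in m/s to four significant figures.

At the peak v_y = 0, so v_y0 = √(2gH) = √(2 × 9.80 × 13.0) = 15.96 m/s.
v_y0 = v₀ sin θ ⇒ v₀ = 15.96 / sin 46.7° = 21.93 m/s.

21.93 m/s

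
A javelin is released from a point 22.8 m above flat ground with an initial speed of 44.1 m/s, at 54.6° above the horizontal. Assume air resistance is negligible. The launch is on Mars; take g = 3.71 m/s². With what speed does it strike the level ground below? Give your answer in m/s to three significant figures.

46.0 m/s

Components: vₓ = 44.10 cos 54.6° = 25.55 m/s, v_y0 = 44.10 sin 54.6° = 35.95 m/s.
With up positive and y = 0 at the ground: y(t) = 22.8 + (35.95) t − 1.855 t². Setting y = 0 and taking the positive root: t = [35.95 + √(35.95² + 2·3.71·22.8)] / 3.71 = (35.95 + 38.23) / 3.71 = 19.99 s.
Vertical velocity at impact: v_y = v_y0 − g t = 35.95 − 3.71 × 19.99 = −38.23 m/s.
Speed: |v| = √(vₓ² + v_y²) = √(25.55² + 38.23²) = 45.98 m/s.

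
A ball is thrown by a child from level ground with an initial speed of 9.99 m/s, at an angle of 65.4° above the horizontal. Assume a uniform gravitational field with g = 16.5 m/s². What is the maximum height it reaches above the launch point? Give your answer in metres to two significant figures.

2.5 m

Components: vₓ = 9.990 cos 65.4° = 4.159 m/s, v_y0 = 9.990 sin 65.4° = 9.083 m/s.
At the apex v_y = 0, so H = v_y0²/(2g) = 9.083²/33.00 = 2.500 m.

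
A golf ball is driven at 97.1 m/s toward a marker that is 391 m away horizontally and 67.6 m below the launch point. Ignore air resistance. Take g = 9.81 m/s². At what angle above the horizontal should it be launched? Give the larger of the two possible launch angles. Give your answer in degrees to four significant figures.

Trajectory: y = x tanθ − g x² (1 + tan²θ)/(2v₀²). With x = 391, y = −67.6, v₀ = 97.1, g = 9.81:
79.53 tan²θ − 391 tanθ + (11.93) = 0.
tanθ = [391 ± √(391² − 4 × 79.53 × (11.93))] / (2 × 79.53) = (391 ± 386.1) / 159.1, giving tanθ = 0.03071 or 4.885.
θ = 1.759° or 78.43°; the larger is 78.43°.

78.43°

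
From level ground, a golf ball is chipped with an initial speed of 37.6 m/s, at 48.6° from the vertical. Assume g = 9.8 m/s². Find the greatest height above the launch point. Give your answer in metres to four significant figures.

31.55 m

Components: vₓ = 37.60 sin 48.6° = 28.20 m/s, v_y0 = 37.60 cos 48.6° = 24.87 m/s.
At the apex v_y = 0, so H = v_y0²/(2g) = 24.87²/19.60 = 31.55 m.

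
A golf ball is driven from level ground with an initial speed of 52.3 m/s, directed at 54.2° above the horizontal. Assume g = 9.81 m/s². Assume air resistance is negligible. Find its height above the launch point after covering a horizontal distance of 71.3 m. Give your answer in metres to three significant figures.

Resolve: vₓ = 52.30 cos 54.2° = 30.59 m/s and v_y0 = 52.30 sin 54.2° = 42.42 m/s.
At x = 71.3 m, t = x/vₓ = 71.3/30.59 = 2.331 s.
Height: y = v_y0 t − ½ g t² = 42.42 × 2.331 − 4.905 × 2.331² = 98.86 − 26.64 = 72.22 m.

72.2 m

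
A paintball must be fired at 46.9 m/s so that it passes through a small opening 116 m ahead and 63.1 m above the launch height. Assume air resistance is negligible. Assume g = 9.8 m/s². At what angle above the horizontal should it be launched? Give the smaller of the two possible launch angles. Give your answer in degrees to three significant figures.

48.6°

Trajectory: y = x tanθ − g x² (1 + tan²θ)/(2v₀²). With x = 116, y = 63.1, v₀ = 46.9, g = 9.80:
29.98 tan²θ − 116 tanθ + (93.08) = 0.
tanθ = [116 ± √(116² − 4 × 29.98 × (93.08))] / (2 × 29.98) = (116 ± 47.92) / 59.95, giving tanθ = 1.136 or 2.734.
θ = 48.63° or 69.91°; the smaller is 48.63°.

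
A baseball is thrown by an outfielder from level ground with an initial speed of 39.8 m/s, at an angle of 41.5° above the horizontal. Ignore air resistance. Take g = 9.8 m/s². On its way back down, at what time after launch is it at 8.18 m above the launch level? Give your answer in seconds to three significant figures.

5.05 s

vₓ = 39.80 cos 41.5° = 29.81 m/s; v_y0 = 39.80 sin 41.5° = 26.37 m/s.
Height y(t) = 26.37 t − 4.900 t² = 8.18 gives 4.900 t² − 26.37 t + 8.18 = 0.
t = [26.37 ± √(26.37² − 2·9.80·8.18)] / 9.80 = (26.37 ± 23.13) / 9.80, so t = 0.3305 s or t = 5.052 s.
The descending-branch root is 5.052 s.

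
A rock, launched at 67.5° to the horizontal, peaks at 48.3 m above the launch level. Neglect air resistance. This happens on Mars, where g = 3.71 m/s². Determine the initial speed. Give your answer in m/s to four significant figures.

20.49 m/s

At the peak v_y = 0, so v_y0 = √(2gH) = √(2 × 3.71 × 48.3) = 18.93 m/s.
v_y0 = v₀ sin θ ⇒ v₀ = 18.93 / sin 67.5° = 20.49 m/s.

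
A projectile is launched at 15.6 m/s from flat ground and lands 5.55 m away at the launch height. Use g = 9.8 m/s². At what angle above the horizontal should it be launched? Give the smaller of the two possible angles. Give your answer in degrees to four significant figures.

Level-ground range R = v₀² sin(2θ)/g ⇒ sin(2θ) = gR/v₀² = 9.80 × 5.55 / 15.6² = 0.2235.
2θ = 12.91° or 180° − 12.91° = 167.1°, so θ = 6.457° or 83.54°.
The smaller angle is 6.457°.

6.457°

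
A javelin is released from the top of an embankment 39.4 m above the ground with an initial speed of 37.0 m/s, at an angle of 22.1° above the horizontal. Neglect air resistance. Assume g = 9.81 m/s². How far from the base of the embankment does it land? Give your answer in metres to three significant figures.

157 m

Components: vₓ = 37.00 cos 22.1° = 34.28 m/s, v_y0 = 37.00 sin 22.1° = 13.92 m/s.
With up positive and y = 0 at the ground: y(t) = 39.4 + (13.92) t − 4.905 t². Setting y = 0 and taking the positive root: t = [13.92 + √(13.92² + 2·9.81·39.4)] / 9.81 = (13.92 + 31.09) / 9.81 = 4.589 s.
Horizontal distance: R = vₓ t = 34.28 × 4.589 = 157.3 m.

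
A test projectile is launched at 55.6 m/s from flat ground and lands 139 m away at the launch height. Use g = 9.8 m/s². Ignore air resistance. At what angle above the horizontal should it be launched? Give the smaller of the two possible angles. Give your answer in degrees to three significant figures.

Level-ground range R = v₀² sin(2θ)/g ⇒ sin(2θ) = gR/v₀² = 9.80 × 139 / 55.6² = 0.4406.
2θ = 26.15° or 180° − 26.15° = 153.9°, so θ = 13.07° or 76.93°.
The smaller angle is 13.07°.

13.1°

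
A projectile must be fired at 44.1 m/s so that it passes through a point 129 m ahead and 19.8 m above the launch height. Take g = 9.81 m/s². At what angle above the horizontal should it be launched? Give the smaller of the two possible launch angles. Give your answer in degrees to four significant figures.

30.69°

Trajectory: y = x tanθ − g x² (1 + tan²θ)/(2v₀²). With x = 129, y = 19.8, v₀ = 44.1, g = 9.81:
41.97 tan²θ − 129 tanθ + (61.77) = 0.
tanθ = [129 ± √(129² − 4 × 41.97 × (61.77))] / (2 × 41.97) = (129 ± 79.19) / 83.94, giving tanθ = 0.5934 or 2.480.
θ = 30.69° or 68.04°; the smaller is 30.69°.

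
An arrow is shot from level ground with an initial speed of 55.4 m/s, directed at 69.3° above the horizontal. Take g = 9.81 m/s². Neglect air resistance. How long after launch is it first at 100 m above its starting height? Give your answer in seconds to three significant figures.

2.54 s

Horizontal component vₓ = 55.40 cos 69.3° = 19.58 m/s; vertical v_y0 = 55.40 sin 69.3° = 51.82 m/s.
Require v_y0 t − ½ g t² = 100, i.e. 4.905 t² − 51.82 t + 100 = 0.
t = [51.82 ± √(51.82² − 2·9.81·100)] / 9.81 = (51.82 ± 26.90) / 9.81, so t = 2.540 s or t = 8.025 s.
The first (ascending) time is 2.540 s.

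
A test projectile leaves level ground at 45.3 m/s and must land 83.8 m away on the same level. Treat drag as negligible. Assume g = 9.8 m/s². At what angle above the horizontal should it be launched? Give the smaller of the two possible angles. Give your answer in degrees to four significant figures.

11.80°

R = v₀² sin 2θ / g gives sin 2θ = gR/v₀² = 9.80·83.8/45.3² = 0.4002.
2θ = 23.59° or 180° − 23.59° = 156.4°, so θ = 11.80° or 78.20°.
The smaller angle is 11.80°.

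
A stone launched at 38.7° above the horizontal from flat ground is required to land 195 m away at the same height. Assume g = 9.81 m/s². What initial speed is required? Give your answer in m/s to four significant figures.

44.27 m/s

Level-ground range: R = v₀² sin(2θ)/g, so v₀ = √(gR / sin 2θ).
v₀ = √(9.81 × 195 / sin 77.40°) = √(1913 / 0.9759) = √1960.2 = 44.27 m/s.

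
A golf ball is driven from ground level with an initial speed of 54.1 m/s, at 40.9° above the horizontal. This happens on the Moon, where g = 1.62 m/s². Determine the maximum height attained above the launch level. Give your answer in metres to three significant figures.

Resolve: vₓ = 54.10 cos 40.9° = 40.89 m/s and v_y0 = 54.10 sin 40.9° = 35.42 m/s.
Maximum height: H = v_y0² / (2g) = 35.42² / (2 × 1.62) = 387.2 m.

387 m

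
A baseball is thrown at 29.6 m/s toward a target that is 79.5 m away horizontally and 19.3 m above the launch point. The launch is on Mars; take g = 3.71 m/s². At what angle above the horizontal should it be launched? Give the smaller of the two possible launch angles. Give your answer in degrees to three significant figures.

Trajectory: y = x tanθ − g x² (1 + tan²θ)/(2v₀²). With x = 79.5, y = 19.3, v₀ = 29.6, g = 3.71:
13.38 tan²θ − 79.5 tanθ + (32.68) = 0.
tanθ = [79.5 ± √(79.5² − 4 × 13.38 × (32.68))] / (2 × 13.38) = (79.5 ± 67.61) / 26.76, giving tanθ = 0.4443 or 5.497.
θ = 23.96° or 79.69°; the smaller is 23.96°.

24.0°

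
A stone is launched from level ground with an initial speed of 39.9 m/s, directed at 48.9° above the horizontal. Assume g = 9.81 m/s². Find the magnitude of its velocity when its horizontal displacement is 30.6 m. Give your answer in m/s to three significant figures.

vₓ = 39.90 cos 48.9° = 26.23 m/s; v_y0 = 39.90 sin 48.9° = 30.07 m/s.
x = vₓ t ⇒ t = 30.6/26.23 = 1.167 s.
Vertical velocity there: v_y = v_y0 − g t = 30.07 − 9.81 × 1.167 = 18.62 m/s.
Speed: √(vₓ² + v_y²) = √(26.23² + 18.62²) = 32.17 m/s.

32.2 m/s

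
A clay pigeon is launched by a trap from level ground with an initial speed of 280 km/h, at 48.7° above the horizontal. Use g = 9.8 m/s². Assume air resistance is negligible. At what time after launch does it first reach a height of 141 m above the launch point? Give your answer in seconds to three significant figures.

3.36 s

Convert: 280 km/h = 280/3.6 = 77.78 m/s.
Horizontal component vₓ = 77.78 cos 48.7° = 51.33 m/s; vertical v_y0 = 77.78 sin 48.7° = 58.43 m/s.
Require v_y0 t − ½ g t² = 141, i.e. 4.900 t² − 58.43 t + 141 = 0.
t = [58.43 ± √(58.43² − 2·9.80·141)] / 9.80 = (58.43 ± 25.51) / 9.80, so t = 3.360 s or t = 8.565 s.
The first (ascending) time is 3.360 s.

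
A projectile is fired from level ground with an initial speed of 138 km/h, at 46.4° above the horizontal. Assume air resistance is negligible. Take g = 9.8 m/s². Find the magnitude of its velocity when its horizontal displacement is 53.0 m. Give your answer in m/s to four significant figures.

27.65 m/s

Convert: 138 km/h = 138/3.6 = 38.33 m/s.
vₓ = 38.33 cos 46.4° = 26.44 m/s; v_y0 = 38.33 sin 46.4° = 27.76 m/s.
Time to reach x = 53.0 m: t = x/vₓ = 53.0/26.44 = 2.005 s.
Vertical velocity there: v_y = v_y0 − g t = 27.76 − 9.80 × 2.005 = 8.112 m/s.
Speed: √(vₓ² + v_y²) = √(26.44² + 8.112²) = 27.65 m/s.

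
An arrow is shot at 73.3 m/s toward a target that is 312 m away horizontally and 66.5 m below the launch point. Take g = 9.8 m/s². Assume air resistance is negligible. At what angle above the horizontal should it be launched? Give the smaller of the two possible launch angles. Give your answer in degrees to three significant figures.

4.17°

Trajectory: y = x tanθ − g x² (1 + tan²θ)/(2v₀²). With x = 312, y = −66.5, v₀ = 73.3, g = 9.80:
88.78 tan²θ − 312 tanθ + (22.28) = 0.
tanθ = [312 ± √(312² − 4 × 88.78 × (22.28))] / (2 × 88.78) = (312 ± 299.1) / 177.6, giving tanθ = 0.07291 or 3.442.
θ = 4.170° or 73.80°; the smaller is 4.170°.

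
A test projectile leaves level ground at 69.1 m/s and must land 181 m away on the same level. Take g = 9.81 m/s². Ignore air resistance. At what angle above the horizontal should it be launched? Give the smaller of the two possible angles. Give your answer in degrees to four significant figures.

R = v₀² sin 2θ / g gives sin 2θ = gR/v₀² = 9.81·181/69.1² = 0.3719.
2θ = 21.83° or 180° − 21.83° = 158.2°, so θ = 10.92° or 79.08°.
The smaller angle is 10.92°.

10.92°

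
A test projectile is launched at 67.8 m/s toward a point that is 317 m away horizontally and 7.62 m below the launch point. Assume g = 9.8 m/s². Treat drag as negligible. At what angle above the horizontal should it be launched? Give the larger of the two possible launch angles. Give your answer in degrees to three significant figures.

69.0°

Trajectory: y = x tanθ − g x² (1 + tan²θ)/(2v₀²). With x = 317, y = −7.62, v₀ = 67.8, g = 9.80:
107.1 tan²θ − 317 tanθ + (99.50) = 0.
tanθ = [317 ± √(317² − 4 × 107.1 × (99.50))] / (2 × 107.1) = (317 ± 240.5) / 214.2, giving tanθ = 0.3569 or 2.602.
θ = 19.64° or 68.98°; the larger is 68.98°.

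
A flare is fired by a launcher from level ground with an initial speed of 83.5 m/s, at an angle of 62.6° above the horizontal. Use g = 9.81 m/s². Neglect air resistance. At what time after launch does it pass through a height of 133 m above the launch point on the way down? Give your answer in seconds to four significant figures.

vₓ = 83.50 cos 62.6° = 38.43 m/s; v_y0 = 83.50 sin 62.6° = 74.13 m/s.
Require v_y0 t − ½ g t² = 133, i.e. 4.905 t² − 74.13 t + 133 = 0.
Quadratic formula: t = (74.13 ± √2886.2) / 9.81 = (74.13 ± 53.72) / 9.81 → t = 2.080 s or 13.03 s.
The descending-branch root is 13.03 s.

13.03 s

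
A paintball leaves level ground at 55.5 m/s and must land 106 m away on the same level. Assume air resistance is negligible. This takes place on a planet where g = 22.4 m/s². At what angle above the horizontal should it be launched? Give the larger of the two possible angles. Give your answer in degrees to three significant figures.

R = v₀² sin 2θ / g gives sin 2θ = gR/v₀² = 22.4·106/55.5² = 0.7708.
2θ = 50.43° or 180° − 50.43° = 129.6°, so θ = 25.21° or 64.79°.
The larger angle is 64.79°.

64.8°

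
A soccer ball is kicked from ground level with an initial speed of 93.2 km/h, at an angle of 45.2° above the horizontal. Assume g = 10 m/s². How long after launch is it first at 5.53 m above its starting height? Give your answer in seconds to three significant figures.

Convert: 93.2 km/h = 93.2/3.6 = 25.89 m/s.
Horizontal component vₓ = 25.89 cos 45.2° = 18.24 m/s; vertical v_y0 = 25.89 sin 45.2° = 18.37 m/s.
Require v_y0 t − ½ g t² = 5.53, i.e. 5.000 t² − 18.37 t + 5.53 = 0.
Quadratic formula: t = (18.37 ± √226.86) / 10.0 = (18.37 ± 15.06) / 10.0 → t = 0.3308 s or 3.343 s.
The first (ascending) time is 0.3308 s.

0.331 s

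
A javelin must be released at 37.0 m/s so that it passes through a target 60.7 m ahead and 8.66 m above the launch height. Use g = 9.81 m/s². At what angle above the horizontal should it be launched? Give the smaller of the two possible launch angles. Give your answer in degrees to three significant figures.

21.5°

Trajectory: y = x tanθ − g x² (1 + tan²θ)/(2v₀²). With x = 60.7, y = 8.66, v₀ = 37.0, g = 9.81:
13.20 tan²θ − 60.7 tanθ + (21.86) = 0.
tanθ = [60.7 ± √(60.7² − 4 × 13.20 × (21.86))] / (2 × 13.20) = (60.7 ± 50.30) / 26.40, giving tanθ = 0.3939 or 4.204.
θ = 21.50° or 76.62°; the smaller is 21.50°.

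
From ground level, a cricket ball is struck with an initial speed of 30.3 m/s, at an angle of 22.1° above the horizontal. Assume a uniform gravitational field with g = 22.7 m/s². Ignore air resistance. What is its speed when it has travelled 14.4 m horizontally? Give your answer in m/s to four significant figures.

Components: vₓ = 30.30 cos 22.1° = 28.07 m/s, v_y0 = 30.30 sin 22.1° = 11.40 m/s.
x = vₓ t ⇒ t = 14.4/28.07 = 0.5129 s.
Vertical velocity there: v_y = v_y0 − g t = 11.40 − 22.7 × 0.5129 = −0.2440 m/s.
Speed: √(vₓ² + v_y²) = √(28.07² + 0.2440²) = 28.07 m/s.

28.07 m/s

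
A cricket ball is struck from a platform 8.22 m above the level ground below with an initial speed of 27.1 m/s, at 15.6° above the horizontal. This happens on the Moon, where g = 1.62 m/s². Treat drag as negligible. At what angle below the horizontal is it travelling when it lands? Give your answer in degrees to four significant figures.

Horizontal component vₓ = 27.10 cos 15.6° = 26.10 m/s; vertical v_y0 = 27.10 sin 15.6° = 7.288 m/s.
The projectile lands when y = 8.22 + (7.288) t − ½·1.62·t² = 0. Positive root: t = (7.288 + √(7.288² + 2·1.62·8.22)) / 1.62 = (7.288 + 8.930) / 1.62 = 10.01 s.
At impact: v_y = v_y0 − g t = −8.930 m/s; vₓ = 26.10 m/s.
Angle below horizontal: arctan(|v_y|/vₓ) = arctan(8.930/26.10) = 18.89°.

18.89°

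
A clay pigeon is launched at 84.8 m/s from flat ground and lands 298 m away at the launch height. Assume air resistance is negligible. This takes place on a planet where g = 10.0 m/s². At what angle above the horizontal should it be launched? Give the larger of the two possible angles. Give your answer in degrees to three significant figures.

77.8°

R = v₀² sin 2θ / g gives sin 2θ = gR/v₀² = 10.0·298/84.8² = 0.4144.
2θ = 24.48° or 180° − 24.48° = 155.5°, so θ = 12.24° or 77.76°.
The larger angle is 77.76°.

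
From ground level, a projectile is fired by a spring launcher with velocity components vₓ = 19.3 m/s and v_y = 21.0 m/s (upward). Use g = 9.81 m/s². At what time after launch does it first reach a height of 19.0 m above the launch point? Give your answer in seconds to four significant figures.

1.299 s

Height y(t) = 21.00 t − 4.905 t² = 19.0 gives 4.905 t² − 21.00 t + 19.0 = 0.
t = [21.00 ± √(21.00² − 2·9.81·19.0)] / 9.81 = (21.00 ± 8.260) / 9.81, so t = 1.299 s or t = 2.983 s.
The first (ascending) time is 1.299 s.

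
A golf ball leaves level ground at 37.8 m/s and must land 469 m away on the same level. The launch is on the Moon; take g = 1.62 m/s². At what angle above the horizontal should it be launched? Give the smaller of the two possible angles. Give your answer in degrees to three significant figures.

Level-ground range R = v₀² sin(2θ)/g ⇒ sin(2θ) = gR/v₀² = 1.62 × 469 / 37.8² = 0.5317.
2θ = 32.12° or 180° − 32.12° = 147.9°, so θ = 16.06° or 73.94°.
The smaller angle is 16.06°.

16.1°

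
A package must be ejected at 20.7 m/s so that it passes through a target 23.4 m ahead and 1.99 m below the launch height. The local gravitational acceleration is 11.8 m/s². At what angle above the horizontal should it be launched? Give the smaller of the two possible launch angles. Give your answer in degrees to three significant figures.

Trajectory: y = x tanθ − g x² (1 + tan²θ)/(2v₀²). With x = 23.4, y = −1.99, v₀ = 20.7, g = 11.8:
7.540 tan²θ − 23.4 tanθ + (5.550) = 0.
tanθ = [23.4 ± √(23.4² − 4 × 7.540 × (5.550))] / (2 × 7.540) = (23.4 ± 19.50) / 15.08, giving tanθ = 0.2587 or 2.845.
θ = 14.51° or 70.63°; the smaller is 14.51°.

14.5°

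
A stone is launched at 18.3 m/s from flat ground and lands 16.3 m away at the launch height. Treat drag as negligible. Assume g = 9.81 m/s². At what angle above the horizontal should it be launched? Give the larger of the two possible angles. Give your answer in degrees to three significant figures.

Level-ground range R = v₀² sin(2θ)/g ⇒ sin(2θ) = gR/v₀² = 9.81 × 16.3 / 18.3² = 0.4775.
2θ = 28.52° or 180° − 28.52° = 151.5°, so θ = 14.26° or 75.74°.
The larger angle is 75.74°.

75.7°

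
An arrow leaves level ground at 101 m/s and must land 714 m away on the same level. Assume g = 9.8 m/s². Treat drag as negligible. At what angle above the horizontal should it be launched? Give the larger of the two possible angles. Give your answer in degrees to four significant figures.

68.35°

From R = (v₀²/g) sin 2θ: sin 2θ = 9.80 × 714 / 10201 = 0.6859.
2θ = 43.31° or 180° − 43.31° = 136.7°, so θ = 21.65° or 68.35°.
The larger angle is 68.35°.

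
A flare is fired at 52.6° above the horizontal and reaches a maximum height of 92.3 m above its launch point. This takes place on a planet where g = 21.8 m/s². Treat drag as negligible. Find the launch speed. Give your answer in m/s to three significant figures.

79.9 m/s

At the peak v_y = 0, so v_y0 = √(2gH) = √(2 × 21.8 × 92.3) = 63.44 m/s.
v_y0 = v₀ sin θ ⇒ v₀ = 63.44 / sin 52.6° = 79.85 m/s.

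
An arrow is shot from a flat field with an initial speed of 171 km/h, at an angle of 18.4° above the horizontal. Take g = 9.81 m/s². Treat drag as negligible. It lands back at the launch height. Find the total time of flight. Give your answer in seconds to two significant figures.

Convert: 171 km/h = 171/3.6 = 47.50 m/s.
Resolve: vₓ = 47.50 cos 18.4° = 45.07 m/s and v_y0 = 47.50 sin 18.4° = 14.99 m/s.
Time of flight on level ground: T = 2 v_y0 / g = 2 × 14.99 / 9.81 = 3.057 s.

3.1 s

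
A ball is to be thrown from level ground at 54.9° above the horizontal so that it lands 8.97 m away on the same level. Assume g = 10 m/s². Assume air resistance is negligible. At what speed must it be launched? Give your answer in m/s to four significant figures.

Level-ground range: R = v₀² sin(2θ)/g, so v₀ = √(gR / sin 2θ).
v₀ = √(10.0 × 8.97 / sin 109.8°) = √(89.70 / 0.9409) = √95.336 = 9.764 m/s.

9.764 m/s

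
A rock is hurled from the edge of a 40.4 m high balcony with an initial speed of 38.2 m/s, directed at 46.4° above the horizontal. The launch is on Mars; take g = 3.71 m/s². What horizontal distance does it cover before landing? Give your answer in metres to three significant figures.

Resolve: vₓ = 38.20 cos 46.4° = 26.34 m/s and v_y0 = 38.20 sin 46.4° = 27.66 m/s.
With up positive and y = 0 at the ground: y(t) = 40.4 + (27.66) t − 1.855 t². Setting y = 0 and taking the positive root: t = [27.66 + √(27.66² + 2·3.71·40.4)] / 3.71 = (27.66 + 32.63) / 3.71 = 16.25 s.
Horizontal distance: R = vₓ t = 26.34 × 16.25 = 428.2 m.

428 m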